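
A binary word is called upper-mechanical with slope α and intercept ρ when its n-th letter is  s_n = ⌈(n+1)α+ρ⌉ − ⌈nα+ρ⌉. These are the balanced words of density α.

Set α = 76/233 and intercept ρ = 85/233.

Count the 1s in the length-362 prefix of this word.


118

#1s = Σ_{n=0}^{361} s_n = Σ_{n=0}^{361} (⌈(n+1)α+ρ⌉ − ⌈nα+ρ⌉)
the sum telescopes: every ⌈nα+ρ⌉ with 0 < n < 362 appears once with + and once with −, leaving ⌈362α+ρ⌉ − ⌈0·α+ρ⌉
362α + ρ = (362·76 + 85) / 233 = 27597/233
ρ = 85/233
⌈27597/233⌉ = 119,  ⌈85/233⌉ = 1
#1s = 119 − 1 = 118


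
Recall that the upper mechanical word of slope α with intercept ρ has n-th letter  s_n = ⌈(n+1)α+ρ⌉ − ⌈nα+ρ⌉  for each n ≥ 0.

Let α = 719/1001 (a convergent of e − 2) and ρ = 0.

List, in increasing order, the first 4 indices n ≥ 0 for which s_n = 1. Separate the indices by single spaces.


0 1 2 4

n=0: ⌈719/1001⌉−⌈0/1001⌉ = 1−0 = 1  ← one
n=1: ⌈1438/1001⌉−⌈719/1001⌉ = 2−1 = 1  ← one
n=2: ⌈2157/1001⌉−⌈1438/1001⌉ = 3−2 = 1  ← one
n=3: ⌈2876/1001⌉−⌈2157/1001⌉ = 3−3 = 0
n=4: ⌈3595/1001⌉−⌈2876/1001⌉ = 4−3 = 1  ← one
positions of the first 4 ones: 0 1 2 4


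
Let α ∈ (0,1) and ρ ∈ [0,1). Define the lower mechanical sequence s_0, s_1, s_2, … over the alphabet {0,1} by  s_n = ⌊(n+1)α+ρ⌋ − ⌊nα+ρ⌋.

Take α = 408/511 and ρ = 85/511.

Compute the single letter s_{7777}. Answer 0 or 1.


1

(n+1)α + ρ = (7778·408 + 85) / 511 = 3173509/511
nα + ρ     = (7777·408 + 85) / 511 = 3173101/511
⌊3173509/511⌋ = 6210,  ⌊3173101/511⌋ = 6209
s_{7777} = 6210 − 6209 = 1


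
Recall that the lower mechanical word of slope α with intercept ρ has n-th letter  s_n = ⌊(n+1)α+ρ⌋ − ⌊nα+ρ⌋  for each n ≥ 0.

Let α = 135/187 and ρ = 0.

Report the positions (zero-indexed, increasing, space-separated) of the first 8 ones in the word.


1 2 4 5 6 8 9 11

n=0: ⌊135/187⌋−⌊0/187⌋ = 0−0 = 0
n=1: ⌊270/187⌋−⌊135/187⌋ = 1−0 = 1  ← one
n=2: ⌊405/187⌋−⌊270/187⌋ = 2−1 = 1  ← one
n=3: ⌊540/187⌋−⌊405/187⌋ = 2−2 = 0
n=4: ⌊675/187⌋−⌊540/187⌋ = 3−2 = 1  ← one
n=5: ⌊810/187⌋−⌊675/187⌋ = 4−3 = 1  ← one
n=6: ⌊945/187⌋−⌊810/187⌋ = 5−4 = 1  ← one
n=7: ⌊1080/187⌋−⌊945/187⌋ = 5−5 = 0
n=8: ⌊1215/187⌋−⌊1080/187⌋ = 6−5 = 1  ← one
n=9: ⌊1350/187⌋−⌊1215/187⌋ = 7−6 = 1  ← one
n=10: ⌊1485/187⌋−⌊1350/187⌋ = 7−7 = 0
n=11: ⌊1620/187⌋−⌊1485/187⌋ = 8−7 = 1  ← one
positions of the first 8 ones: 1 2 4 5 6 8 9 11


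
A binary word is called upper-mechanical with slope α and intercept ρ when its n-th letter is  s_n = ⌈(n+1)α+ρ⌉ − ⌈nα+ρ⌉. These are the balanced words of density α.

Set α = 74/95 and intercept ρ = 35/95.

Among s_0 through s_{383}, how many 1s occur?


#1s = Σ_{n=0}^{383} s_n = Σ_{n=0}^{383} (⌈(n+1)α+ρ⌉ − ⌈nα+ρ⌉)
the sum telescopes: every ⌈nα+ρ⌉ with 0 < n < 384 appears once with + and once with −, leaving ⌈384α+ρ⌉ − ⌈0·α+ρ⌉
384α + ρ = (384·74 + 35) / 95 = 28451/95
ρ = 35/95
⌈28451/95⌉ = 300,  ⌈35/95⌉ = 1
#1s = 300 − 1 = 299

299


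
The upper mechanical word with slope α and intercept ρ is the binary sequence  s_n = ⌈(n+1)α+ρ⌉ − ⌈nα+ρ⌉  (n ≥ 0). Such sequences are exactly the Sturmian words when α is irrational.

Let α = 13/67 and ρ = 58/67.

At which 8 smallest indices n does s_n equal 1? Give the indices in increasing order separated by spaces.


0 5 11 16 21 26 31 36

n=0: ⌈71/67⌉−⌈58/67⌉ = 2−1 = 1  ← one
n=1: ⌈84/67⌉−⌈71/67⌉ = 2−2 = 0
n=2: ⌈97/67⌉−⌈84/67⌉ = 2−2 = 0
n=3: ⌈110/67⌉−⌈97/67⌉ = 2−2 = 0
n=4: ⌈123/67⌉−⌈110/67⌉ = 2−2 = 0
n=5: ⌈136/67⌉−⌈123/67⌉ = 3−2 = 1  ← one
n=6: ⌈149/67⌉−⌈136/67⌉ = 3−3 = 0
n=7: ⌈162/67⌉−⌈149/67⌉ = 3−3 = 0
n=8: ⌈175/67⌉−⌈162/67⌉ = 3−3 = 0
n=9: ⌈188/67⌉−⌈175/67⌉ = 3−3 = 0
n=10: ⌈201/67⌉−⌈188/67⌉ = 3−3 = 0
n=11: ⌈214/67⌉−⌈201/67⌉ = 4−3 = 1  ← one
n=12: ⌈227/67⌉−⌈214/67⌉ = 4−4 = 0
n=13: ⌈240/67⌉−⌈227/67⌉ = 4−4 = 0
n=14: ⌈253/67⌉−⌈240/67⌉ = 4−4 = 0
n=15: ⌈266/67⌉−⌈253/67⌉ = 4−4 = 0
n=16: ⌈279/67⌉−⌈266/67⌉ = 5−4 = 1  ← one
n=17: ⌈292/67⌉−⌈279/67⌉ = 5−5 = 0
n=18: ⌈305/67⌉−⌈292/67⌉ = 5−5 = 0
n=19: ⌈318/67⌉−⌈305/67⌉ = 5−5 = 0
n=20: ⌈331/67⌉−⌈318/67⌉ = 5−5 = 0
n=21: ⌈344/67⌉−⌈331/67⌉ = 6−5 = 1  ← one
n=22: ⌈357/67⌉−⌈344/67⌉ = 6−6 = 0
n=23: ⌈370/67⌉−⌈357/67⌉ = 6−6 = 0
n=24: ⌈383/67⌉−⌈370/67⌉ = 6−6 = 0
n=25: ⌈396/67⌉−⌈383/67⌉ = 6−6 = 0
n=26: ⌈409/67⌉−⌈396/67⌉ = 7−6 = 1  ← one
n=27: ⌈422/67⌉−⌈409/67⌉ = 7−7 = 0
n=28: ⌈435/67⌉−⌈422/67⌉ = 7−7 = 0
n=29: ⌈448/67⌉−⌈435/67⌉ = 7−7 = 0
n=30: ⌈461/67⌉−⌈448/67⌉ = 7−7 = 0
n=31: ⌈474/67⌉−⌈461/67⌉ = 8−7 = 1  ← one
n=32: ⌈487/67⌉−⌈474/67⌉ = 8−8 = 0
n=33: ⌈500/67⌉−⌈487/67⌉ = 8−8 = 0
n=34: ⌈513/67⌉−⌈500/67⌉ = 8−8 = 0
n=35: ⌈526/67⌉−⌈513/67⌉ = 8−8 = 0
n=36: ⌈539/67⌉−⌈526/67⌉ = 9−8 = 1  ← one
positions of the first 8 ones: 0 5 11 16 21 26 31 36


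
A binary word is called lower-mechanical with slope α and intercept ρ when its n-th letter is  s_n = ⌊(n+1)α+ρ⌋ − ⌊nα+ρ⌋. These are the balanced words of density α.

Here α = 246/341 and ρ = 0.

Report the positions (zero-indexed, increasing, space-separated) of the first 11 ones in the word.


1 2 4 5 6 8 9 11 12 13 15

n=0: ⌊246/341⌋−⌊0/341⌋ = 0−0 = 0
n=1: ⌊492/341⌋−⌊246/341⌋ = 1−0 = 1  ← one
n=2: ⌊738/341⌋−⌊492/341⌋ = 2−1 = 1  ← one
n=3: ⌊984/341⌋−⌊738/341⌋ = 2−2 = 0
n=4: ⌊1230/341⌋−⌊984/341⌋ = 3−2 = 1  ← one
n=5: ⌊1476/341⌋−⌊1230/341⌋ = 4−3 = 1  ← one
n=6: ⌊1722/341⌋−⌊1476/341⌋ = 5−4 = 1  ← one
n=7: ⌊1968/341⌋−⌊1722/341⌋ = 5−5 = 0
n=8: ⌊2214/341⌋−⌊1968/341⌋ = 6−5 = 1  ← one
n=9: ⌊2460/341⌋−⌊2214/341⌋ = 7−6 = 1  ← one
n=10: ⌊2706/341⌋−⌊2460/341⌋ = 7−7 = 0
n=11: ⌊2952/341⌋−⌊2706/341⌋ = 8−7 = 1  ← one
n=12: ⌊3198/341⌋−⌊2952/341⌋ = 9−8 = 1  ← one
n=13: ⌊3444/341⌋−⌊3198/341⌋ = 10−9 = 1  ← one
n=14: ⌊3690/341⌋−⌊3444/341⌋ = 10−10 = 0
n=15: ⌊3936/341⌋−⌊3690/341⌋ = 11−10 = 1  ← one
positions of the first 11 ones: 1 2 4 5 6 8 9 11 12 13 15


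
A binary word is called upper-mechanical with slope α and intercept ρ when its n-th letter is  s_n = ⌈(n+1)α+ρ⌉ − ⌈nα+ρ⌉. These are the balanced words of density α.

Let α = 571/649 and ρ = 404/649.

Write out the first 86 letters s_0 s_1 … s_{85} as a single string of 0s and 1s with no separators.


11111011111110111111101111111101111111011111110111111110111111101111111011111111011111

n=0: ⌈(1·571+404)/649⌉ − ⌈(0·571+404)/649⌉ = ⌈975/649⌉ − ⌈404/649⌉ = 2 − 1 = 1
n=1: ⌈(2·571+404)/649⌉ − ⌈(1·571+404)/649⌉ = ⌈1546/649⌉ − ⌈975/649⌉ = 3 − 2 = 1
n=2: ⌈(3·571+404)/649⌉ − ⌈(2·571+404)/649⌉ = ⌈2117/649⌉ − ⌈1546/649⌉ = 4 − 3 = 1
n=3: ⌈(4·571+404)/649⌉ − ⌈(3·571+404)/649⌉ = ⌈2688/649⌉ − ⌈2117/649⌉ = 5 − 4 = 1
n=4: ⌈(5·571+404)/649⌉ − ⌈(4·571+404)/649⌉ = ⌈3259/649⌉ − ⌈2688/649⌉ = 6 − 5 = 1
n=5: ⌈(6·571+404)/649⌉ − ⌈(5·571+404)/649⌉ = ⌈3830/649⌉ − ⌈3259/649⌉ = 6 − 6 = 0
n=6: ⌈(7·571+404)/649⌉ − ⌈(6·571+404)/649⌉ = ⌈4401/649⌉ − ⌈3830/649⌉ = 7 − 6 = 1
n=7: ⌈(8·571+404)/649⌉ − ⌈(7·571+404)/649⌉ = ⌈4972/649⌉ − ⌈4401/649⌉ = 8 − 7 = 1
n=8: ⌈(9·571+404)/649⌉ − ⌈(8·571+404)/649⌉ = ⌈5543/649⌉ − ⌈4972/649⌉ = 9 − 8 = 1
n=9: ⌈(10·571+404)/649⌉ − ⌈(9·571+404)/649⌉ = ⌈6114/649⌉ − ⌈5543/649⌉ = 10 − 9 = 1
n=10: ⌈(11·571+404)/649⌉ − ⌈(10·571+404)/649⌉ = ⌈6685/649⌉ − ⌈6114/649⌉ = 11 − 10 = 1
n=11: ⌈(12·571+404)/649⌉ − ⌈(11·571+404)/649⌉ = ⌈7256/649⌉ − ⌈6685/649⌉ = 12 − 11 = 1
n=12: ⌈(13·571+404)/649⌉ − ⌈(12·571+404)/649⌉ = ⌈7827/649⌉ − ⌈7256/649⌉ = 13 − 12 = 1
n=13: ⌈(14·571+404)/649⌉ − ⌈(13·571+404)/649⌉ = ⌈8398/649⌉ − ⌈7827/649⌉ = 13 − 13 = 0
n=14: ⌈(15·571+404)/649⌉ − ⌈(14·571+404)/649⌉ = ⌈8969/649⌉ − ⌈8398/649⌉ = 14 − 13 = 1
n=15: ⌈(16·571+404)/649⌉ − ⌈(15·571+404)/649⌉ = ⌈9540/649⌉ − ⌈8969/649⌉ = 15 − 14 = 1
n=16: ⌈(17·571+404)/649⌉ − ⌈(16·571+404)/649⌉ = ⌈10111/649⌉ − ⌈9540/649⌉ = 16 − 15 = 1
n=17: ⌈(18·571+404)/649⌉ − ⌈(17·571+404)/649⌉ = ⌈10682/649⌉ − ⌈10111/649⌉ = 17 − 16 = 1
n=18: ⌈(19·571+404)/649⌉ − ⌈(18·571+404)/649⌉ = ⌈11253/649⌉ − ⌈10682/649⌉ = 18 − 17 = 1
n=19: ⌈(20·571+404)/649⌉ − ⌈(19·571+404)/649⌉ = ⌈11824/649⌉ − ⌈11253/649⌉ = 19 − 18 = 1
n=20: ⌈(21·571+404)/649⌉ − ⌈(20·571+404)/649⌉ = ⌈12395/649⌉ − ⌈11824/649⌉ = 20 − 19 = 1
n=21: ⌈(22·571+404)/649⌉ − ⌈(21·571+404)/649⌉ = ⌈12966/649⌉ − ⌈12395/649⌉ = 20 − 20 = 0
n=22: ⌈(23·571+404)/649⌉ − ⌈(22·571+404)/649⌉ = ⌈13537/649⌉ − ⌈12966/649⌉ = 21 − 20 = 1
n=23: ⌈(24·571+404)/649⌉ − ⌈(23·571+404)/649⌉ = ⌈14108/649⌉ − ⌈13537/649⌉ = 22 − 21 = 1
n=24: ⌈(25·571+404)/649⌉ − ⌈(24·571+404)/649⌉ = ⌈14679/649⌉ − ⌈14108/649⌉ = 23 − 22 = 1
n=25: ⌈(26·571+404)/649⌉ − ⌈(25·571+404)/649⌉ = ⌈15250/649⌉ − ⌈14679/649⌉ = 24 − 23 = 1
n=26: ⌈(27·571+404)/649⌉ − ⌈(26·571+404)/649⌉ = ⌈15821/649⌉ − ⌈15250/649⌉ = 25 − 24 = 1
n=27: ⌈(28·571+404)/649⌉ − ⌈(27·571+404)/649⌉ = ⌈16392/649⌉ − ⌈15821/649⌉ = 26 − 25 = 1
n=28: ⌈(29·571+404)/649⌉ − ⌈(28·571+404)/649⌉ = ⌈16963/649⌉ − ⌈16392/649⌉ = 27 − 26 = 1
n=29: ⌈(30·571+404)/649⌉ − ⌈(29·571+404)/649⌉ = ⌈17534/649⌉ − ⌈16963/649⌉ = 28 − 27 = 1
n=30: ⌈(31·571+404)/649⌉ − ⌈(30·571+404)/649⌉ = ⌈18105/649⌉ − ⌈17534/649⌉ = 28 − 28 = 0
n=31: ⌈(32·571+404)/649⌉ − ⌈(31·571+404)/649⌉ = ⌈18676/649⌉ − ⌈18105/649⌉ = 29 − 28 = 1
n=32: ⌈(33·571+404)/649⌉ − ⌈(32·571+404)/649⌉ = ⌈19247/649⌉ − ⌈18676/649⌉ = 30 − 29 = 1
n=33: ⌈(34·571+404)/649⌉ − ⌈(33·571+404)/649⌉ = ⌈19818/649⌉ − ⌈19247/649⌉ = 31 − 30 = 1
n=34: ⌈(35·571+404)/649⌉ − ⌈(34·571+404)/649⌉ = ⌈20389/649⌉ − ⌈19818/649⌉ = 32 − 31 = 1
n=35: ⌈(36·571+404)/649⌉ − ⌈(35·571+404)/649⌉ = ⌈20960/649⌉ − ⌈20389/649⌉ = 33 − 32 = 1
n=36: ⌈(37·571+404)/649⌉ − ⌈(36·571+404)/649⌉ = ⌈21531/649⌉ − ⌈20960/649⌉ = 34 − 33 = 1
n=37: ⌈(38·571+404)/649⌉ − ⌈(37·571+404)/649⌉ = ⌈22102/649⌉ − ⌈21531/649⌉ = 35 − 34 = 1
n=38: ⌈(39·571+404)/649⌉ − ⌈(38·571+404)/649⌉ = ⌈22673/649⌉ − ⌈22102/649⌉ = 35 − 35 = 0
n=39: ⌈(40·571+404)/649⌉ − ⌈(39·571+404)/649⌉ = ⌈23244/649⌉ − ⌈22673/649⌉ = 36 − 35 = 1
n=40: ⌈(41·571+404)/649⌉ − ⌈(40·571+404)/649⌉ = ⌈23815/649⌉ − ⌈23244/649⌉ = 37 − 36 = 1
n=41: ⌈(42·571+404)/649⌉ − ⌈(41·571+404)/649⌉ = ⌈24386/649⌉ − ⌈23815/649⌉ = 38 − 37 = 1
n=42: ⌈(43·571+404)/649⌉ − ⌈(42·571+404)/649⌉ = ⌈24957/649⌉ − ⌈24386/649⌉ = 39 − 38 = 1
n=43: ⌈(44·571+404)/649⌉ − ⌈(43·571+404)/649⌉ = ⌈25528/649⌉ − ⌈24957/649⌉ = 40 − 39 = 1
n=44: ⌈(45·571+404)/649⌉ − ⌈(44·571+404)/649⌉ = ⌈26099/649⌉ − ⌈25528/649⌉ = 41 − 40 = 1
n=45: ⌈(46·571+404)/649⌉ − ⌈(45·571+404)/649⌉ = ⌈26670/649⌉ − ⌈26099/649⌉ = 42 − 41 = 1
n=46: ⌈(47·571+404)/649⌉ − ⌈(46·571+404)/649⌉ = ⌈27241/649⌉ − ⌈26670/649⌉ = 42 − 42 = 0
n=47: ⌈(48·571+404)/649⌉ − ⌈(47·571+404)/649⌉ = ⌈27812/649⌉ − ⌈27241/649⌉ = 43 − 42 = 1
n=48: ⌈(49·571+404)/649⌉ − ⌈(48·571+404)/649⌉ = ⌈28383/649⌉ − ⌈27812/649⌉ = 44 − 43 = 1
n=49: ⌈(50·571+404)/649⌉ − ⌈(49·571+404)/649⌉ = ⌈28954/649⌉ − ⌈28383/649⌉ = 45 − 44 = 1
n=50: ⌈(51·571+404)/649⌉ − ⌈(50·571+404)/649⌉ = ⌈29525/649⌉ − ⌈28954/649⌉ = 46 − 45 = 1
n=51: ⌈(52·571+404)/649⌉ − ⌈(51·571+404)/649⌉ = ⌈30096/649⌉ − ⌈29525/649⌉ = 47 − 46 = 1
n=52: ⌈(53·571+404)/649⌉ − ⌈(52·571+404)/649⌉ = ⌈30667/649⌉ − ⌈30096/649⌉ = 48 − 47 = 1
n=53: ⌈(54·571+404)/649⌉ − ⌈(53·571+404)/649⌉ = ⌈31238/649⌉ − ⌈30667/649⌉ = 49 − 48 = 1
n=54: ⌈(55·571+404)/649⌉ − ⌈(54·571+404)/649⌉ = ⌈31809/649⌉ − ⌈31238/649⌉ = 50 − 49 = 1
n=55: ⌈(56·571+404)/649⌉ − ⌈(55·571+404)/649⌉ = ⌈32380/649⌉ − ⌈31809/649⌉ = 50 − 50 = 0
n=56: ⌈(57·571+404)/649⌉ − ⌈(56·571+404)/649⌉ = ⌈32951/649⌉ − ⌈32380/649⌉ = 51 − 50 = 1
n=57: ⌈(58·571+404)/649⌉ − ⌈(57·571+404)/649⌉ = ⌈33522/649⌉ − ⌈32951/649⌉ = 52 − 51 = 1
n=58: ⌈(59·571+404)/649⌉ − ⌈(58·571+404)/649⌉ = ⌈34093/649⌉ − ⌈33522/649⌉ = 53 − 52 = 1
n=59: ⌈(60·571+404)/649⌉ − ⌈(59·571+404)/649⌉ = ⌈34664/649⌉ − ⌈34093/649⌉ = 54 − 53 = 1
n=60: ⌈(61·571+404)/649⌉ − ⌈(60·571+404)/649⌉ = ⌈35235/649⌉ − ⌈34664/649⌉ = 55 − 54 = 1
n=61: ⌈(62·571+404)/649⌉ − ⌈(61·571+404)/649⌉ = ⌈35806/649⌉ − ⌈35235/649⌉ = 56 − 55 = 1
n=62: ⌈(63·571+404)/649⌉ − ⌈(62·571+404)/649⌉ = ⌈36377/649⌉ − ⌈35806/649⌉ = 57 − 56 = 1
n=63: ⌈(64·571+404)/649⌉ − ⌈(63·571+404)/649⌉ = ⌈36948/649⌉ − ⌈36377/649⌉ = 57 − 57 = 0
n=64: ⌈(65·571+404)/649⌉ − ⌈(64·571+404)/649⌉ = ⌈37519/649⌉ − ⌈36948/649⌉ = 58 − 57 = 1
n=65: ⌈(66·571+404)/649⌉ − ⌈(65·571+404)/649⌉ = ⌈38090/649⌉ − ⌈37519/649⌉ = 59 − 58 = 1
n=66: ⌈(67·571+404)/649⌉ − ⌈(66·571+404)/649⌉ = ⌈38661/649⌉ − ⌈38090/649⌉ = 60 − 59 = 1
n=67: ⌈(68·571+404)/649⌉ − ⌈(67·571+404)/649⌉ = ⌈39232/649⌉ − ⌈38661/649⌉ = 61 − 60 = 1
n=68: ⌈(69·571+404)/649⌉ − ⌈(68·571+404)/649⌉ = ⌈39803/649⌉ − ⌈39232/649⌉ = 62 − 61 = 1
n=69: ⌈(70·571+404)/649⌉ − ⌈(69·571+404)/649⌉ = ⌈40374/649⌉ − ⌈39803/649⌉ = 63 − 62 = 1
n=70: ⌈(71·571+404)/649⌉ − ⌈(70·571+404)/649⌉ = ⌈40945/649⌉ − ⌈40374/649⌉ = 64 − 63 = 1
n=71: ⌈(72·571+404)/649⌉ − ⌈(71·571+404)/649⌉ = ⌈41516/649⌉ − ⌈40945/649⌉ = 64 − 64 = 0
n=72: ⌈(73·571+404)/649⌉ − ⌈(72·571+404)/649⌉ = ⌈42087/649⌉ − ⌈41516/649⌉ = 65 − 64 = 1
n=73: ⌈(74·571+404)/649⌉ − ⌈(73·571+404)/649⌉ = ⌈42658/649⌉ − ⌈42087/649⌉ = 66 − 65 = 1
n=74: ⌈(75·571+404)/649⌉ − ⌈(74·571+404)/649⌉ = ⌈43229/649⌉ − ⌈42658/649⌉ = 67 − 66 = 1
n=75: ⌈(76·571+404)/649⌉ − ⌈(75·571+404)/649⌉ = ⌈43800/649⌉ − ⌈43229/649⌉ = 68 − 67 = 1
n=76: ⌈(77·571+404)/649⌉ − ⌈(76·571+404)/649⌉ = ⌈44371/649⌉ − ⌈43800/649⌉ = 69 − 68 = 1
n=77: ⌈(78·571+404)/649⌉ − ⌈(77·571+404)/649⌉ = ⌈44942/649⌉ − ⌈44371/649⌉ = 70 − 69 = 1
n=78: ⌈(79·571+404)/649⌉ − ⌈(78·571+404)/649⌉ = ⌈45513/649⌉ − ⌈44942/649⌉ = 71 − 70 = 1
n=79: ⌈(80·571+404)/649⌉ − ⌈(79·571+404)/649⌉ = ⌈46084/649⌉ − ⌈45513/649⌉ = 72 − 71 = 1
n=80: ⌈(81·571+404)/649⌉ − ⌈(80·571+404)/649⌉ = ⌈46655/649⌉ − ⌈46084/649⌉ = 72 − 72 = 0
n=81: ⌈(82·571+404)/649⌉ − ⌈(81·571+404)/649⌉ = ⌈47226/649⌉ − ⌈46655/649⌉ = 73 − 72 = 1
n=82: ⌈(83·571+404)/649⌉ − ⌈(82·571+404)/649⌉ = ⌈47797/649⌉ − ⌈47226/649⌉ = 74 − 73 = 1
n=83: ⌈(84·571+404)/649⌉ − ⌈(83·571+404)/649⌉ = ⌈48368/649⌉ − ⌈47797/649⌉ = 75 − 74 = 1
n=84: ⌈(85·571+404)/649⌉ − ⌈(84·571+404)/649⌉ = ⌈48939/649⌉ − ⌈48368/649⌉ = 76 − 75 = 1
n=85: ⌈(86·571+404)/649⌉ − ⌈(85·571+404)/649⌉ = ⌈49510/649⌉ − ⌈48939/649⌉ = 77 − 76 = 1


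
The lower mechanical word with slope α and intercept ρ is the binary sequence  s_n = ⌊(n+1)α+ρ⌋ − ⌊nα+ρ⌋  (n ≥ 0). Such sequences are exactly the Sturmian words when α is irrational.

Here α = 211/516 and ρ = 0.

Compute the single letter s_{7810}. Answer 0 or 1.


(n+1)α + ρ = (7811·211) / 516 = 1648121/516
nα + ρ     = (7810·211) / 516 = 1647910/516
⌊1648121/516⌋ = 3194,  ⌊1647910/516⌋ = 3193
s_{7810} = 3194 − 3193 = 1

1


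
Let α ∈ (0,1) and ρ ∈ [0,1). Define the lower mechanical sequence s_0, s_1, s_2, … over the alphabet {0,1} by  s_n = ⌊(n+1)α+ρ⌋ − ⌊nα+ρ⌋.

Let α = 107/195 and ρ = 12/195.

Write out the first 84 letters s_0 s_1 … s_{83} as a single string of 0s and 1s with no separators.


010101011010101010110101010101101010101101010101011010101010110101010110101010101101

n=0: ⌊(1·107+12)/195⌋ − ⌊(0·107+12)/195⌋ = ⌊119/195⌋ − ⌊12/195⌋ = 0 − 0 = 0
n=1: ⌊(2·107+12)/195⌋ − ⌊(1·107+12)/195⌋ = ⌊226/195⌋ − ⌊119/195⌋ = 1 − 0 = 1
n=2: ⌊(3·107+12)/195⌋ − ⌊(2·107+12)/195⌋ = ⌊333/195⌋ − ⌊226/195⌋ = 1 − 1 = 0
n=3: ⌊(4·107+12)/195⌋ − ⌊(3·107+12)/195⌋ = ⌊440/195⌋ − ⌊333/195⌋ = 2 − 1 = 1
n=4: ⌊(5·107+12)/195⌋ − ⌊(4·107+12)/195⌋ = ⌊547/195⌋ − ⌊440/195⌋ = 2 − 2 = 0
n=5: ⌊(6·107+12)/195⌋ − ⌊(5·107+12)/195⌋ = ⌊654/195⌋ − ⌊547/195⌋ = 3 − 2 = 1
n=6: ⌊(7·107+12)/195⌋ − ⌊(6·107+12)/195⌋ = ⌊761/195⌋ − ⌊654/195⌋ = 3 − 3 = 0
n=7: ⌊(8·107+12)/195⌋ − ⌊(7·107+12)/195⌋ = ⌊868/195⌋ − ⌊761/195⌋ = 4 − 3 = 1
n=8: ⌊(9·107+12)/195⌋ − ⌊(8·107+12)/195⌋ = ⌊975/195⌋ − ⌊868/195⌋ = 5 − 4 = 1
n=9: ⌊(10·107+12)/195⌋ − ⌊(9·107+12)/195⌋ = ⌊1082/195⌋ − ⌊975/195⌋ = 5 − 5 = 0
n=10: ⌊(11·107+12)/195⌋ − ⌊(10·107+12)/195⌋ = ⌊1189/195⌋ − ⌊1082/195⌋ = 6 − 5 = 1
n=11: ⌊(12·107+12)/195⌋ − ⌊(11·107+12)/195⌋ = ⌊1296/195⌋ − ⌊1189/195⌋ = 6 − 6 = 0
n=12: ⌊(13·107+12)/195⌋ − ⌊(12·107+12)/195⌋ = ⌊1403/195⌋ − ⌊1296/195⌋ = 7 − 6 = 1
n=13: ⌊(14·107+12)/195⌋ − ⌊(13·107+12)/195⌋ = ⌊1510/195⌋ − ⌊1403/195⌋ = 7 − 7 = 0
n=14: ⌊(15·107+12)/195⌋ − ⌊(14·107+12)/195⌋ = ⌊1617/195⌋ − ⌊1510/195⌋ = 8 − 7 = 1
n=15: ⌊(16·107+12)/195⌋ − ⌊(15·107+12)/195⌋ = ⌊1724/195⌋ − ⌊1617/195⌋ = 8 − 8 = 0
n=16: ⌊(17·107+12)/195⌋ − ⌊(16·107+12)/195⌋ = ⌊1831/195⌋ − ⌊1724/195⌋ = 9 − 8 = 1
n=17: ⌊(18·107+12)/195⌋ − ⌊(17·107+12)/195⌋ = ⌊1938/195⌋ − ⌊1831/195⌋ = 9 − 9 = 0
n=18: ⌊(19·107+12)/195⌋ − ⌊(18·107+12)/195⌋ = ⌊2045/195⌋ − ⌊1938/195⌋ = 10 − 9 = 1
n=19: ⌊(20·107+12)/195⌋ − ⌊(19·107+12)/195⌋ = ⌊2152/195⌋ − ⌊2045/195⌋ = 11 − 10 = 1
n=20: ⌊(21·107+12)/195⌋ − ⌊(20·107+12)/195⌋ = ⌊2259/195⌋ − ⌊2152/195⌋ = 11 − 11 = 0
n=21: ⌊(22·107+12)/195⌋ − ⌊(21·107+12)/195⌋ = ⌊2366/195⌋ − ⌊2259/195⌋ = 12 − 11 = 1
n=22: ⌊(23·107+12)/195⌋ − ⌊(22·107+12)/195⌋ = ⌊2473/195⌋ − ⌊2366/195⌋ = 12 − 12 = 0
n=23: ⌊(24·107+12)/195⌋ − ⌊(23·107+12)/195⌋ = ⌊2580/195⌋ − ⌊2473/195⌋ = 13 − 12 = 1
n=24: ⌊(25·107+12)/195⌋ − ⌊(24·107+12)/195⌋ = ⌊2687/195⌋ − ⌊2580/195⌋ = 13 − 13 = 0
n=25: ⌊(26·107+12)/195⌋ − ⌊(25·107+12)/195⌋ = ⌊2794/195⌋ − ⌊2687/195⌋ = 14 − 13 = 1
n=26: ⌊(27·107+12)/195⌋ − ⌊(26·107+12)/195⌋ = ⌊2901/195⌋ − ⌊2794/195⌋ = 14 − 14 = 0
n=27: ⌊(28·107+12)/195⌋ − ⌊(27·107+12)/195⌋ = ⌊3008/195⌋ − ⌊2901/195⌋ = 15 − 14 = 1
n=28: ⌊(29·107+12)/195⌋ − ⌊(28·107+12)/195⌋ = ⌊3115/195⌋ − ⌊3008/195⌋ = 15 − 15 = 0
n=29: ⌊(30·107+12)/195⌋ − ⌊(29·107+12)/195⌋ = ⌊3222/195⌋ − ⌊3115/195⌋ = 16 − 15 = 1
n=30: ⌊(31·107+12)/195⌋ − ⌊(30·107+12)/195⌋ = ⌊3329/195⌋ − ⌊3222/195⌋ = 17 − 16 = 1
n=31: ⌊(32·107+12)/195⌋ − ⌊(31·107+12)/195⌋ = ⌊3436/195⌋ − ⌊3329/195⌋ = 17 − 17 = 0
n=32: ⌊(33·107+12)/195⌋ − ⌊(32·107+12)/195⌋ = ⌊3543/195⌋ − ⌊3436/195⌋ = 18 − 17 = 1
n=33: ⌊(34·107+12)/195⌋ − ⌊(33·107+12)/195⌋ = ⌊3650/195⌋ − ⌊3543/195⌋ = 18 − 18 = 0
n=34: ⌊(35·107+12)/195⌋ − ⌊(34·107+12)/195⌋ = ⌊3757/195⌋ − ⌊3650/195⌋ = 19 − 18 = 1
n=35: ⌊(36·107+12)/195⌋ − ⌊(35·107+12)/195⌋ = ⌊3864/195⌋ − ⌊3757/195⌋ = 19 − 19 = 0
n=36: ⌊(37·107+12)/195⌋ − ⌊(36·107+12)/195⌋ = ⌊3971/195⌋ − ⌊3864/195⌋ = 20 − 19 = 1
n=37: ⌊(38·107+12)/195⌋ − ⌊(37·107+12)/195⌋ = ⌊4078/195⌋ − ⌊3971/195⌋ = 20 − 20 = 0
n=38: ⌊(39·107+12)/195⌋ − ⌊(38·107+12)/195⌋ = ⌊4185/195⌋ − ⌊4078/195⌋ = 21 − 20 = 1
n=39: ⌊(40·107+12)/195⌋ − ⌊(39·107+12)/195⌋ = ⌊4292/195⌋ − ⌊4185/195⌋ = 22 − 21 = 1
n=40: ⌊(41·107+12)/195⌋ − ⌊(40·107+12)/195⌋ = ⌊4399/195⌋ − ⌊4292/195⌋ = 22 − 22 = 0
n=41: ⌊(42·107+12)/195⌋ − ⌊(41·107+12)/195⌋ = ⌊4506/195⌋ − ⌊4399/195⌋ = 23 − 22 = 1
n=42: ⌊(43·107+12)/195⌋ − ⌊(42·107+12)/195⌋ = ⌊4613/195⌋ − ⌊4506/195⌋ = 23 − 23 = 0
n=43: ⌊(44·107+12)/195⌋ − ⌊(43·107+12)/195⌋ = ⌊4720/195⌋ − ⌊4613/195⌋ = 24 − 23 = 1
n=44: ⌊(45·107+12)/195⌋ − ⌊(44·107+12)/195⌋ = ⌊4827/195⌋ − ⌊4720/195⌋ = 24 − 24 = 0
n=45: ⌊(46·107+12)/195⌋ − ⌊(45·107+12)/195⌋ = ⌊4934/195⌋ − ⌊4827/195⌋ = 25 − 24 = 1
n=46: ⌊(47·107+12)/195⌋ − ⌊(46·107+12)/195⌋ = ⌊5041/195⌋ − ⌊4934/195⌋ = 25 − 25 = 0
n=47: ⌊(48·107+12)/195⌋ − ⌊(47·107+12)/195⌋ = ⌊5148/195⌋ − ⌊5041/195⌋ = 26 − 25 = 1
n=48: ⌊(49·107+12)/195⌋ − ⌊(48·107+12)/195⌋ = ⌊5255/195⌋ − ⌊5148/195⌋ = 26 − 26 = 0
n=49: ⌊(50·107+12)/195⌋ − ⌊(49·107+12)/195⌋ = ⌊5362/195⌋ − ⌊5255/195⌋ = 27 − 26 = 1
n=50: ⌊(51·107+12)/195⌋ − ⌊(50·107+12)/195⌋ = ⌊5469/195⌋ − ⌊5362/195⌋ = 28 − 27 = 1
n=51: ⌊(52·107+12)/195⌋ − ⌊(51·107+12)/195⌋ = ⌊5576/195⌋ − ⌊5469/195⌋ = 28 − 28 = 0
n=52: ⌊(53·107+12)/195⌋ − ⌊(52·107+12)/195⌋ = ⌊5683/195⌋ − ⌊5576/195⌋ = 29 − 28 = 1
n=53: ⌊(54·107+12)/195⌋ − ⌊(53·107+12)/195⌋ = ⌊5790/195⌋ − ⌊5683/195⌋ = 29 − 29 = 0
n=54: ⌊(55·107+12)/195⌋ − ⌊(54·107+12)/195⌋ = ⌊5897/195⌋ − ⌊5790/195⌋ = 30 − 29 = 1
n=55: ⌊(56·107+12)/195⌋ − ⌊(55·107+12)/195⌋ = ⌊6004/195⌋ − ⌊5897/195⌋ = 30 − 30 = 0
n=56: ⌊(57·107+12)/195⌋ − ⌊(56·107+12)/195⌋ = ⌊6111/195⌋ − ⌊6004/195⌋ = 31 − 30 = 1
n=57: ⌊(58·107+12)/195⌋ − ⌊(57·107+12)/195⌋ = ⌊6218/195⌋ − ⌊6111/195⌋ = 31 − 31 = 0
n=58: ⌊(59·107+12)/195⌋ − ⌊(58·107+12)/195⌋ = ⌊6325/195⌋ − ⌊6218/195⌋ = 32 − 31 = 1
n=59: ⌊(60·107+12)/195⌋ − ⌊(59·107+12)/195⌋ = ⌊6432/195⌋ − ⌊6325/195⌋ = 32 − 32 = 0
n=60: ⌊(61·107+12)/195⌋ − ⌊(60·107+12)/195⌋ = ⌊6539/195⌋ − ⌊6432/195⌋ = 33 − 32 = 1
n=61: ⌊(62·107+12)/195⌋ − ⌊(61·107+12)/195⌋ = ⌊6646/195⌋ − ⌊6539/195⌋ = 34 − 33 = 1
n=62: ⌊(63·107+12)/195⌋ − ⌊(62·107+12)/195⌋ = ⌊6753/195⌋ − ⌊6646/195⌋ = 34 − 34 = 0
n=63: ⌊(64·107+12)/195⌋ − ⌊(63·107+12)/195⌋ = ⌊6860/195⌋ − ⌊6753/195⌋ = 35 − 34 = 1
n=64: ⌊(65·107+12)/195⌋ − ⌊(64·107+12)/195⌋ = ⌊6967/195⌋ − ⌊6860/195⌋ = 35 − 35 = 0
n=65: ⌊(66·107+12)/195⌋ − ⌊(65·107+12)/195⌋ = ⌊7074/195⌋ − ⌊6967/195⌋ = 36 − 35 = 1
n=66: ⌊(67·107+12)/195⌋ − ⌊(66·107+12)/195⌋ = ⌊7181/195⌋ − ⌊7074/195⌋ = 36 − 36 = 0
n=67: ⌊(68·107+12)/195⌋ − ⌊(67·107+12)/195⌋ = ⌊7288/195⌋ − ⌊7181/195⌋ = 37 − 36 = 1
n=68: ⌊(69·107+12)/195⌋ − ⌊(68·107+12)/195⌋ = ⌊7395/195⌋ − ⌊7288/195⌋ = 37 − 37 = 0
n=69: ⌊(70·107+12)/195⌋ − ⌊(69·107+12)/195⌋ = ⌊7502/195⌋ − ⌊7395/195⌋ = 38 − 37 = 1
n=70: ⌊(71·107+12)/195⌋ − ⌊(70·107+12)/195⌋ = ⌊7609/195⌋ − ⌊7502/195⌋ = 39 − 38 = 1
n=71: ⌊(72·107+12)/195⌋ − ⌊(71·107+12)/195⌋ = ⌊7716/195⌋ − ⌊7609/195⌋ = 39 − 39 = 0
n=72: ⌊(73·107+12)/195⌋ − ⌊(72·107+12)/195⌋ = ⌊7823/195⌋ − ⌊7716/195⌋ = 40 − 39 = 1
n=73: ⌊(74·107+12)/195⌋ − ⌊(73·107+12)/195⌋ = ⌊7930/195⌋ − ⌊7823/195⌋ = 40 − 40 = 0
n=74: ⌊(75·107+12)/195⌋ − ⌊(74·107+12)/195⌋ = ⌊8037/195⌋ − ⌊7930/195⌋ = 41 − 40 = 1
n=75: ⌊(76·107+12)/195⌋ − ⌊(75·107+12)/195⌋ = ⌊8144/195⌋ − ⌊8037/195⌋ = 41 − 41 = 0
n=76: ⌊(77·107+12)/195⌋ − ⌊(76·107+12)/195⌋ = ⌊8251/195⌋ − ⌊8144/195⌋ = 42 − 41 = 1
n=77: ⌊(78·107+12)/195⌋ − ⌊(77·107+12)/195⌋ = ⌊8358/195⌋ − ⌊8251/195⌋ = 42 − 42 = 0
n=78: ⌊(79·107+12)/195⌋ − ⌊(78·107+12)/195⌋ = ⌊8465/195⌋ − ⌊8358/195⌋ = 43 − 42 = 1
n=79: ⌊(80·107+12)/195⌋ − ⌊(79·107+12)/195⌋ = ⌊8572/195⌋ − ⌊8465/195⌋ = 43 − 43 = 0
n=80: ⌊(81·107+12)/195⌋ − ⌊(80·107+12)/195⌋ = ⌊8679/195⌋ − ⌊8572/195⌋ = 44 − 43 = 1
n=81: ⌊(82·107+12)/195⌋ − ⌊(81·107+12)/195⌋ = ⌊8786/195⌋ − ⌊8679/195⌋ = 45 − 44 = 1
n=82: ⌊(83·107+12)/195⌋ − ⌊(82·107+12)/195⌋ = ⌊8893/195⌋ − ⌊8786/195⌋ = 45 − 45 = 0
n=83: ⌊(84·107+12)/195⌋ − ⌊(83·107+12)/195⌋ = ⌊9000/195⌋ − ⌊8893/195⌋ = 46 − 45 = 1


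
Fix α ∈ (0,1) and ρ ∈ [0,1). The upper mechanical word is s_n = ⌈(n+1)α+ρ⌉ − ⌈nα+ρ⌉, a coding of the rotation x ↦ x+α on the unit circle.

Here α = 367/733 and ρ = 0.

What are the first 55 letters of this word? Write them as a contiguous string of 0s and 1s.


n=0: ⌈(1·367)/733⌉ − ⌈(0·367)/733⌉ = ⌈367/733⌉ − ⌈0/733⌉ = 1 − 0 = 1
n=1: ⌈(2·367)/733⌉ − ⌈(1·367)/733⌉ = ⌈734/733⌉ − ⌈367/733⌉ = 2 − 1 = 1
n=2: ⌈(3·367)/733⌉ − ⌈(2·367)/733⌉ = ⌈1101/733⌉ − ⌈734/733⌉ = 2 − 2 = 0
n=3: ⌈(4·367)/733⌉ − ⌈(3·367)/733⌉ = ⌈1468/733⌉ − ⌈1101/733⌉ = 3 − 2 = 1
n=4: ⌈(5·367)/733⌉ − ⌈(4·367)/733⌉ = ⌈1835/733⌉ − ⌈1468/733⌉ = 3 − 3 = 0
n=5: ⌈(6·367)/733⌉ − ⌈(5·367)/733⌉ = ⌈2202/733⌉ − ⌈1835/733⌉ = 4 − 3 = 1
n=6: ⌈(7·367)/733⌉ − ⌈(6·367)/733⌉ = ⌈2569/733⌉ − ⌈2202/733⌉ = 4 − 4 = 0
n=7: ⌈(8·367)/733⌉ − ⌈(7·367)/733⌉ = ⌈2936/733⌉ − ⌈2569/733⌉ = 5 − 4 = 1
n=8: ⌈(9·367)/733⌉ − ⌈(8·367)/733⌉ = ⌈3303/733⌉ − ⌈2936/733⌉ = 5 − 5 = 0
n=9: ⌈(10·367)/733⌉ − ⌈(9·367)/733⌉ = ⌈3670/733⌉ − ⌈3303/733⌉ = 6 − 5 = 1
n=10: ⌈(11·367)/733⌉ − ⌈(10·367)/733⌉ = ⌈4037/733⌉ − ⌈3670/733⌉ = 6 − 6 = 0
n=11: ⌈(12·367)/733⌉ − ⌈(11·367)/733⌉ = ⌈4404/733⌉ − ⌈4037/733⌉ = 7 − 6 = 1
n=12: ⌈(13·367)/733⌉ − ⌈(12·367)/733⌉ = ⌈4771/733⌉ − ⌈4404/733⌉ = 7 − 7 = 0
n=13: ⌈(14·367)/733⌉ − ⌈(13·367)/733⌉ = ⌈5138/733⌉ − ⌈4771/733⌉ = 8 − 7 = 1
n=14: ⌈(15·367)/733⌉ − ⌈(14·367)/733⌉ = ⌈5505/733⌉ − ⌈5138/733⌉ = 8 − 8 = 0
n=15: ⌈(16·367)/733⌉ − ⌈(15·367)/733⌉ = ⌈5872/733⌉ − ⌈5505/733⌉ = 9 − 8 = 1
n=16: ⌈(17·367)/733⌉ − ⌈(16·367)/733⌉ = ⌈6239/733⌉ − ⌈5872/733⌉ = 9 − 9 = 0
n=17: ⌈(18·367)/733⌉ − ⌈(17·367)/733⌉ = ⌈6606/733⌉ − ⌈6239/733⌉ = 10 − 9 = 1
n=18: ⌈(19·367)/733⌉ − ⌈(18·367)/733⌉ = ⌈6973/733⌉ − ⌈6606/733⌉ = 10 − 10 = 0
n=19: ⌈(20·367)/733⌉ − ⌈(19·367)/733⌉ = ⌈7340/733⌉ − ⌈6973/733⌉ = 11 − 10 = 1
n=20: ⌈(21·367)/733⌉ − ⌈(20·367)/733⌉ = ⌈7707/733⌉ − ⌈7340/733⌉ = 11 − 11 = 0
n=21: ⌈(22·367)/733⌉ − ⌈(21·367)/733⌉ = ⌈8074/733⌉ − ⌈7707/733⌉ = 12 − 11 = 1
n=22: ⌈(23·367)/733⌉ − ⌈(22·367)/733⌉ = ⌈8441/733⌉ − ⌈8074/733⌉ = 12 − 12 = 0
n=23: ⌈(24·367)/733⌉ − ⌈(23·367)/733⌉ = ⌈8808/733⌉ − ⌈8441/733⌉ = 13 − 12 = 1
n=24: ⌈(25·367)/733⌉ − ⌈(24·367)/733⌉ = ⌈9175/733⌉ − ⌈8808/733⌉ = 13 − 13 = 0
n=25: ⌈(26·367)/733⌉ − ⌈(25·367)/733⌉ = ⌈9542/733⌉ − ⌈9175/733⌉ = 14 − 13 = 1
n=26: ⌈(27·367)/733⌉ − ⌈(26·367)/733⌉ = ⌈9909/733⌉ − ⌈9542/733⌉ = 14 − 14 = 0
n=27: ⌈(28·367)/733⌉ − ⌈(27·367)/733⌉ = ⌈10276/733⌉ − ⌈9909/733⌉ = 15 − 14 = 1
n=28: ⌈(29·367)/733⌉ − ⌈(28·367)/733⌉ = ⌈10643/733⌉ − ⌈10276/733⌉ = 15 − 15 = 0
n=29: ⌈(30·367)/733⌉ − ⌈(29·367)/733⌉ = ⌈11010/733⌉ − ⌈10643/733⌉ = 16 − 15 = 1
n=30: ⌈(31·367)/733⌉ − ⌈(30·367)/733⌉ = ⌈11377/733⌉ − ⌈11010/733⌉ = 16 − 16 = 0
n=31: ⌈(32·367)/733⌉ − ⌈(31·367)/733⌉ = ⌈11744/733⌉ − ⌈11377/733⌉ = 17 − 16 = 1
n=32: ⌈(33·367)/733⌉ − ⌈(32·367)/733⌉ = ⌈12111/733⌉ − ⌈11744/733⌉ = 17 − 17 = 0
n=33: ⌈(34·367)/733⌉ − ⌈(33·367)/733⌉ = ⌈12478/733⌉ − ⌈12111/733⌉ = 18 − 17 = 1
n=34: ⌈(35·367)/733⌉ − ⌈(34·367)/733⌉ = ⌈12845/733⌉ − ⌈12478/733⌉ = 18 − 18 = 0
n=35: ⌈(36·367)/733⌉ − ⌈(35·367)/733⌉ = ⌈13212/733⌉ − ⌈12845/733⌉ = 19 − 18 = 1
n=36: ⌈(37·367)/733⌉ − ⌈(36·367)/733⌉ = ⌈13579/733⌉ − ⌈13212/733⌉ = 19 − 19 = 0
n=37: ⌈(38·367)/733⌉ − ⌈(37·367)/733⌉ = ⌈13946/733⌉ − ⌈13579/733⌉ = 20 − 19 = 1
n=38: ⌈(39·367)/733⌉ − ⌈(38·367)/733⌉ = ⌈14313/733⌉ − ⌈13946/733⌉ = 20 − 20 = 0
n=39: ⌈(40·367)/733⌉ − ⌈(39·367)/733⌉ = ⌈14680/733⌉ − ⌈14313/733⌉ = 21 − 20 = 1
n=40: ⌈(41·367)/733⌉ − ⌈(40·367)/733⌉ = ⌈15047/733⌉ − ⌈14680/733⌉ = 21 − 21 = 0
n=41: ⌈(42·367)/733⌉ − ⌈(41·367)/733⌉ = ⌈15414/733⌉ − ⌈15047/733⌉ = 22 − 21 = 1
n=42: ⌈(43·367)/733⌉ − ⌈(42·367)/733⌉ = ⌈15781/733⌉ − ⌈15414/733⌉ = 22 − 22 = 0
n=43: ⌈(44·367)/733⌉ − ⌈(43·367)/733⌉ = ⌈16148/733⌉ − ⌈15781/733⌉ = 23 − 22 = 1
n=44: ⌈(45·367)/733⌉ − ⌈(44·367)/733⌉ = ⌈16515/733⌉ − ⌈16148/733⌉ = 23 − 23 = 0
n=45: ⌈(46·367)/733⌉ − ⌈(45·367)/733⌉ = ⌈16882/733⌉ − ⌈16515/733⌉ = 24 − 23 = 1
n=46: ⌈(47·367)/733⌉ − ⌈(46·367)/733⌉ = ⌈17249/733⌉ − ⌈16882/733⌉ = 24 − 24 = 0
n=47: ⌈(48·367)/733⌉ − ⌈(47·367)/733⌉ = ⌈17616/733⌉ − ⌈17249/733⌉ = 25 − 24 = 1
n=48: ⌈(49·367)/733⌉ − ⌈(48·367)/733⌉ = ⌈17983/733⌉ − ⌈17616/733⌉ = 25 − 25 = 0
n=49: ⌈(50·367)/733⌉ − ⌈(49·367)/733⌉ = ⌈18350/733⌉ − ⌈17983/733⌉ = 26 − 25 = 1
n=50: ⌈(51·367)/733⌉ − ⌈(50·367)/733⌉ = ⌈18717/733⌉ − ⌈18350/733⌉ = 26 − 26 = 0
n=51: ⌈(52·367)/733⌉ − ⌈(51·367)/733⌉ = ⌈19084/733⌉ − ⌈18717/733⌉ = 27 − 26 = 1
n=52: ⌈(53·367)/733⌉ − ⌈(52·367)/733⌉ = ⌈19451/733⌉ − ⌈19084/733⌉ = 27 − 27 = 0
n=53: ⌈(54·367)/733⌉ − ⌈(53·367)/733⌉ = ⌈19818/733⌉ − ⌈19451/733⌉ = 28 − 27 = 1
n=54: ⌈(55·367)/733⌉ − ⌈(54·367)/733⌉ = ⌈20185/733⌉ − ⌈19818/733⌉ = 28 − 28 = 0

1101010101010101010101010101010101010101010101010101010


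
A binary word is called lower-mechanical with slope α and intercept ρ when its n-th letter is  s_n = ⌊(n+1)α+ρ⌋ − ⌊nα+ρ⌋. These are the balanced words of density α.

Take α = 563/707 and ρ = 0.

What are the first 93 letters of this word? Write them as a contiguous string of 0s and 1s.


n=0: ⌊(1·563)/707⌋ − ⌊(0·563)/707⌋ = ⌊563/707⌋ − ⌊0/707⌋ = 0 − 0 = 0
n=1: ⌊(2·563)/707⌋ − ⌊(1·563)/707⌋ = ⌊1126/707⌋ − ⌊563/707⌋ = 1 − 0 = 1
n=2: ⌊(3·563)/707⌋ − ⌊(2·563)/707⌋ = ⌊1689/707⌋ − ⌊1126/707⌋ = 2 − 1 = 1
n=3: ⌊(4·563)/707⌋ − ⌊(3·563)/707⌋ = ⌊2252/707⌋ − ⌊1689/707⌋ = 3 − 2 = 1
n=4: ⌊(5·563)/707⌋ − ⌊(4·563)/707⌋ = ⌊2815/707⌋ − ⌊2252/707⌋ = 3 − 3 = 0
n=5: ⌊(6·563)/707⌋ − ⌊(5·563)/707⌋ = ⌊3378/707⌋ − ⌊2815/707⌋ = 4 − 3 = 1
n=6: ⌊(7·563)/707⌋ − ⌊(6·563)/707⌋ = ⌊3941/707⌋ − ⌊3378/707⌋ = 5 − 4 = 1
n=7: ⌊(8·563)/707⌋ − ⌊(7·563)/707⌋ = ⌊4504/707⌋ − ⌊3941/707⌋ = 6 − 5 = 1
n=8: ⌊(9·563)/707⌋ − ⌊(8·563)/707⌋ = ⌊5067/707⌋ − ⌊4504/707⌋ = 7 − 6 = 1
n=9: ⌊(10·563)/707⌋ − ⌊(9·563)/707⌋ = ⌊5630/707⌋ − ⌊5067/707⌋ = 7 − 7 = 0
n=10: ⌊(11·563)/707⌋ − ⌊(10·563)/707⌋ = ⌊6193/707⌋ − ⌊5630/707⌋ = 8 − 7 = 1
n=11: ⌊(12·563)/707⌋ − ⌊(11·563)/707⌋ = ⌊6756/707⌋ − ⌊6193/707⌋ = 9 − 8 = 1
n=12: ⌊(13·563)/707⌋ − ⌊(12·563)/707⌋ = ⌊7319/707⌋ − ⌊6756/707⌋ = 10 − 9 = 1
n=13: ⌊(14·563)/707⌋ − ⌊(13·563)/707⌋ = ⌊7882/707⌋ − ⌊7319/707⌋ = 11 − 10 = 1
n=14: ⌊(15·563)/707⌋ − ⌊(14·563)/707⌋ = ⌊8445/707⌋ − ⌊7882/707⌋ = 11 − 11 = 0
n=15: ⌊(16·563)/707⌋ − ⌊(15·563)/707⌋ = ⌊9008/707⌋ − ⌊8445/707⌋ = 12 − 11 = 1
n=16: ⌊(17·563)/707⌋ − ⌊(16·563)/707⌋ = ⌊9571/707⌋ − ⌊9008/707⌋ = 13 − 12 = 1
n=17: ⌊(18·563)/707⌋ − ⌊(17·563)/707⌋ = ⌊10134/707⌋ − ⌊9571/707⌋ = 14 − 13 = 1
n=18: ⌊(19·563)/707⌋ − ⌊(18·563)/707⌋ = ⌊10697/707⌋ − ⌊10134/707⌋ = 15 − 14 = 1
n=19: ⌊(20·563)/707⌋ − ⌊(19·563)/707⌋ = ⌊11260/707⌋ − ⌊10697/707⌋ = 15 − 15 = 0
n=20: ⌊(21·563)/707⌋ − ⌊(20·563)/707⌋ = ⌊11823/707⌋ − ⌊11260/707⌋ = 16 − 15 = 1
n=21: ⌊(22·563)/707⌋ − ⌊(21·563)/707⌋ = ⌊12386/707⌋ − ⌊11823/707⌋ = 17 − 16 = 1
n=22: ⌊(23·563)/707⌋ − ⌊(22·563)/707⌋ = ⌊12949/707⌋ − ⌊12386/707⌋ = 18 − 17 = 1
n=23: ⌊(24·563)/707⌋ − ⌊(23·563)/707⌋ = ⌊13512/707⌋ − ⌊12949/707⌋ = 19 − 18 = 1
n=24: ⌊(25·563)/707⌋ − ⌊(24·563)/707⌋ = ⌊14075/707⌋ − ⌊13512/707⌋ = 19 − 19 = 0
n=25: ⌊(26·563)/707⌋ − ⌊(25·563)/707⌋ = ⌊14638/707⌋ − ⌊14075/707⌋ = 20 − 19 = 1
n=26: ⌊(27·563)/707⌋ − ⌊(26·563)/707⌋ = ⌊15201/707⌋ − ⌊14638/707⌋ = 21 − 20 = 1
n=27: ⌊(28·563)/707⌋ − ⌊(27·563)/707⌋ = ⌊15764/707⌋ − ⌊15201/707⌋ = 22 − 21 = 1
n=28: ⌊(29·563)/707⌋ − ⌊(28·563)/707⌋ = ⌊16327/707⌋ − ⌊15764/707⌋ = 23 − 22 = 1
n=29: ⌊(30·563)/707⌋ − ⌊(29·563)/707⌋ = ⌊16890/707⌋ − ⌊16327/707⌋ = 23 − 23 = 0
n=30: ⌊(31·563)/707⌋ − ⌊(30·563)/707⌋ = ⌊17453/707⌋ − ⌊16890/707⌋ = 24 − 23 = 1
n=31: ⌊(32·563)/707⌋ − ⌊(31·563)/707⌋ = ⌊18016/707⌋ − ⌊17453/707⌋ = 25 − 24 = 1
n=32: ⌊(33·563)/707⌋ − ⌊(32·563)/707⌋ = ⌊18579/707⌋ − ⌊18016/707⌋ = 26 − 25 = 1
n=33: ⌊(34·563)/707⌋ − ⌊(33·563)/707⌋ = ⌊19142/707⌋ − ⌊18579/707⌋ = 27 − 26 = 1
n=34: ⌊(35·563)/707⌋ − ⌊(34·563)/707⌋ = ⌊19705/707⌋ − ⌊19142/707⌋ = 27 − 27 = 0
n=35: ⌊(36·563)/707⌋ − ⌊(35·563)/707⌋ = ⌊20268/707⌋ − ⌊19705/707⌋ = 28 − 27 = 1
n=36: ⌊(37·563)/707⌋ − ⌊(36·563)/707⌋ = ⌊20831/707⌋ − ⌊20268/707⌋ = 29 − 28 = 1
n=37: ⌊(38·563)/707⌋ − ⌊(37·563)/707⌋ = ⌊21394/707⌋ − ⌊20831/707⌋ = 30 − 29 = 1
n=38: ⌊(39·563)/707⌋ − ⌊(38·563)/707⌋ = ⌊21957/707⌋ − ⌊21394/707⌋ = 31 − 30 = 1
n=39: ⌊(40·563)/707⌋ − ⌊(39·563)/707⌋ = ⌊22520/707⌋ − ⌊21957/707⌋ = 31 − 31 = 0
n=40: ⌊(41·563)/707⌋ − ⌊(40·563)/707⌋ = ⌊23083/707⌋ − ⌊22520/707⌋ = 32 − 31 = 1
n=41: ⌊(42·563)/707⌋ − ⌊(41·563)/707⌋ = ⌊23646/707⌋ − ⌊23083/707⌋ = 33 − 32 = 1
n=42: ⌊(43·563)/707⌋ − ⌊(42·563)/707⌋ = ⌊24209/707⌋ − ⌊23646/707⌋ = 34 − 33 = 1
n=43: ⌊(44·563)/707⌋ − ⌊(43·563)/707⌋ = ⌊24772/707⌋ − ⌊24209/707⌋ = 35 − 34 = 1
n=44: ⌊(45·563)/707⌋ − ⌊(44·563)/707⌋ = ⌊25335/707⌋ − ⌊24772/707⌋ = 35 − 35 = 0
n=45: ⌊(46·563)/707⌋ − ⌊(45·563)/707⌋ = ⌊25898/707⌋ − ⌊25335/707⌋ = 36 − 35 = 1
n=46: ⌊(47·563)/707⌋ − ⌊(46·563)/707⌋ = ⌊26461/707⌋ − ⌊25898/707⌋ = 37 − 36 = 1
n=47: ⌊(48·563)/707⌋ − ⌊(47·563)/707⌋ = ⌊27024/707⌋ − ⌊26461/707⌋ = 38 − 37 = 1
n=48: ⌊(49·563)/707⌋ − ⌊(48·563)/707⌋ = ⌊27587/707⌋ − ⌊27024/707⌋ = 39 − 38 = 1
n=49: ⌊(50·563)/707⌋ − ⌊(49·563)/707⌋ = ⌊28150/707⌋ − ⌊27587/707⌋ = 39 − 39 = 0
n=50: ⌊(51·563)/707⌋ − ⌊(50·563)/707⌋ = ⌊28713/707⌋ − ⌊28150/707⌋ = 40 − 39 = 1
n=51: ⌊(52·563)/707⌋ − ⌊(51·563)/707⌋ = ⌊29276/707⌋ − ⌊28713/707⌋ = 41 − 40 = 1
n=52: ⌊(53·563)/707⌋ − ⌊(52·563)/707⌋ = ⌊29839/707⌋ − ⌊29276/707⌋ = 42 − 41 = 1
n=53: ⌊(54·563)/707⌋ − ⌊(53·563)/707⌋ = ⌊30402/707⌋ − ⌊29839/707⌋ = 43 − 42 = 1
n=54: ⌊(55·563)/707⌋ − ⌊(54·563)/707⌋ = ⌊30965/707⌋ − ⌊30402/707⌋ = 43 − 43 = 0
n=55: ⌊(56·563)/707⌋ − ⌊(55·563)/707⌋ = ⌊31528/707⌋ − ⌊30965/707⌋ = 44 − 43 = 1
n=56: ⌊(57·563)/707⌋ − ⌊(56·563)/707⌋ = ⌊32091/707⌋ − ⌊31528/707⌋ = 45 − 44 = 1
n=57: ⌊(58·563)/707⌋ − ⌊(57·563)/707⌋ = ⌊32654/707⌋ − ⌊32091/707⌋ = 46 − 45 = 1
n=58: ⌊(59·563)/707⌋ − ⌊(58·563)/707⌋ = ⌊33217/707⌋ − ⌊32654/707⌋ = 46 − 46 = 0
n=59: ⌊(60·563)/707⌋ − ⌊(59·563)/707⌋ = ⌊33780/707⌋ − ⌊33217/707⌋ = 47 − 46 = 1
n=60: ⌊(61·563)/707⌋ − ⌊(60·563)/707⌋ = ⌊34343/707⌋ − ⌊33780/707⌋ = 48 − 47 = 1
n=61: ⌊(62·563)/707⌋ − ⌊(61·563)/707⌋ = ⌊34906/707⌋ − ⌊34343/707⌋ = 49 − 48 = 1
n=62: ⌊(63·563)/707⌋ − ⌊(62·563)/707⌋ = ⌊35469/707⌋ − ⌊34906/707⌋ = 50 − 49 = 1
n=63: ⌊(64·563)/707⌋ − ⌊(63·563)/707⌋ = ⌊36032/707⌋ − ⌊35469/707⌋ = 50 − 50 = 0
n=64: ⌊(65·563)/707⌋ − ⌊(64·563)/707⌋ = ⌊36595/707⌋ − ⌊36032/707⌋ = 51 − 50 = 1
n=65: ⌊(66·563)/707⌋ − ⌊(65·563)/707⌋ = ⌊37158/707⌋ − ⌊36595/707⌋ = 52 − 51 = 1
n=66: ⌊(67·563)/707⌋ − ⌊(66·563)/707⌋ = ⌊37721/707⌋ − ⌊37158/707⌋ = 53 − 52 = 1
n=67: ⌊(68·563)/707⌋ − ⌊(67·563)/707⌋ = ⌊38284/707⌋ − ⌊37721/707⌋ = 54 − 53 = 1
n=68: ⌊(69·563)/707⌋ − ⌊(68·563)/707⌋ = ⌊38847/707⌋ − ⌊38284/707⌋ = 54 − 54 = 0
n=69: ⌊(70·563)/707⌋ − ⌊(69·563)/707⌋ = ⌊39410/707⌋ − ⌊38847/707⌋ = 55 − 54 = 1
n=70: ⌊(71·563)/707⌋ − ⌊(70·563)/707⌋ = ⌊39973/707⌋ − ⌊39410/707⌋ = 56 − 55 = 1
n=71: ⌊(72·563)/707⌋ − ⌊(71·563)/707⌋ = ⌊40536/707⌋ − ⌊39973/707⌋ = 57 − 56 = 1
n=72: ⌊(73·563)/707⌋ − ⌊(72·563)/707⌋ = ⌊41099/707⌋ − ⌊40536/707⌋ = 58 − 57 = 1
n=73: ⌊(74·563)/707⌋ − ⌊(73·563)/707⌋ = ⌊41662/707⌋ − ⌊41099/707⌋ = 58 − 58 = 0
n=74: ⌊(75·563)/707⌋ − ⌊(74·563)/707⌋ = ⌊42225/707⌋ − ⌊41662/707⌋ = 59 − 58 = 1
n=75: ⌊(76·563)/707⌋ − ⌊(75·563)/707⌋ = ⌊42788/707⌋ − ⌊42225/707⌋ = 60 − 59 = 1
n=76: ⌊(77·563)/707⌋ − ⌊(76·563)/707⌋ = ⌊43351/707⌋ − ⌊42788/707⌋ = 61 − 60 = 1
n=77: ⌊(78·563)/707⌋ − ⌊(77·563)/707⌋ = ⌊43914/707⌋ − ⌊43351/707⌋ = 62 − 61 = 1
n=78: ⌊(79·563)/707⌋ − ⌊(78·563)/707⌋ = ⌊44477/707⌋ − ⌊43914/707⌋ = 62 − 62 = 0
n=79: ⌊(80·563)/707⌋ − ⌊(79·563)/707⌋ = ⌊45040/707⌋ − ⌊44477/707⌋ = 63 − 62 = 1
n=80: ⌊(81·563)/707⌋ − ⌊(80·563)/707⌋ = ⌊45603/707⌋ − ⌊45040/707⌋ = 64 − 63 = 1
n=81: ⌊(82·563)/707⌋ − ⌊(81·563)/707⌋ = ⌊46166/707⌋ − ⌊45603/707⌋ = 65 − 64 = 1
n=82: ⌊(83·563)/707⌋ − ⌊(82·563)/707⌋ = ⌊46729/707⌋ − ⌊46166/707⌋ = 66 − 65 = 1
n=83: ⌊(84·563)/707⌋ − ⌊(83·563)/707⌋ = ⌊47292/707⌋ − ⌊46729/707⌋ = 66 − 66 = 0
n=84: ⌊(85·563)/707⌋ − ⌊(84·563)/707⌋ = ⌊47855/707⌋ − ⌊47292/707⌋ = 67 − 66 = 1
n=85: ⌊(86·563)/707⌋ − ⌊(85·563)/707⌋ = ⌊48418/707⌋ − ⌊47855/707⌋ = 68 − 67 = 1
n=86: ⌊(87·563)/707⌋ − ⌊(86·563)/707⌋ = ⌊48981/707⌋ − ⌊48418/707⌋ = 69 − 68 = 1
n=87: ⌊(88·563)/707⌋ − ⌊(87·563)/707⌋ = ⌊49544/707⌋ − ⌊48981/707⌋ = 70 − 69 = 1
n=88: ⌊(89·563)/707⌋ − ⌊(88·563)/707⌋ = ⌊50107/707⌋ − ⌊49544/707⌋ = 70 − 70 = 0
n=89: ⌊(90·563)/707⌋ − ⌊(89·563)/707⌋ = ⌊50670/707⌋ − ⌊50107/707⌋ = 71 − 70 = 1
n=90: ⌊(91·563)/707⌋ − ⌊(90·563)/707⌋ = ⌊51233/707⌋ − ⌊50670/707⌋ = 72 − 71 = 1
n=91: ⌊(92·563)/707⌋ − ⌊(91·563)/707⌋ = ⌊51796/707⌋ − ⌊51233/707⌋ = 73 − 72 = 1
n=92: ⌊(93·563)/707⌋ − ⌊(92·563)/707⌋ = ⌊52359/707⌋ − ⌊51796/707⌋ = 74 − 73 = 1

011101111011110111101111011110111101111011110111101111011101111011110111101111011110111101111
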